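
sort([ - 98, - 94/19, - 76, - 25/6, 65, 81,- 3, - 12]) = [  -  98, - 76 , - 12, - 94/19, - 25/6, - 3, 65 , 81 ] 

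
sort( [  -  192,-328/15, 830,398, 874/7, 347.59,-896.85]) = [ - 896.85,-192, - 328/15 , 874/7, 347.59,398, 830 ]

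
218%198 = 20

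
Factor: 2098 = 2^1*1049^1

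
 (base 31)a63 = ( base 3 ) 111102221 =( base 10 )9799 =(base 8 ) 23107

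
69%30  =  9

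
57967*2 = 115934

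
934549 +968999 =1903548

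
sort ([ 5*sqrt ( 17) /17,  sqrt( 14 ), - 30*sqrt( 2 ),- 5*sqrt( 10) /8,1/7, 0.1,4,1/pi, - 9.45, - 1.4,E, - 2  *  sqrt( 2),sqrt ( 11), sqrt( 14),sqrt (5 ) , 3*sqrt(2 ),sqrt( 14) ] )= [ - 30*sqrt( 2), - 9.45, - 2*sqrt( 2), - 5*sqrt( 10) /8, - 1.4,0.1,1/7,  1/pi, 5*sqrt( 17 )/17,sqrt( 5),E,sqrt ( 11), sqrt ( 14), sqrt ( 14),sqrt( 14 ),4,3*sqrt ( 2)] 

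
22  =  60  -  38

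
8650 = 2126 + 6524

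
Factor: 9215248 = 2^4*7^1*82279^1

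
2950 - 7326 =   -  4376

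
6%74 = 6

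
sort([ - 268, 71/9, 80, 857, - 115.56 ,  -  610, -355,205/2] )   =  [- 610, - 355, - 268, - 115.56,71/9,80,205/2, 857]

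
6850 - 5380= 1470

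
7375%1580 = 1055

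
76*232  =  17632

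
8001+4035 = 12036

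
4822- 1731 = 3091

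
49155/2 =49155/2=24577.50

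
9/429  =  3/143 =0.02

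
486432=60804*8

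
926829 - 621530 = 305299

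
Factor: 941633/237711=3^( - 1) *7^2*11^1  *17^( - 1)*59^( - 1) * 79^(-1)*1747^1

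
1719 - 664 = 1055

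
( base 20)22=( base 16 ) 2A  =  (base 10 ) 42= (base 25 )1H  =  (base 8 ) 52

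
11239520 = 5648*1990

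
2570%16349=2570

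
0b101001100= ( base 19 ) H9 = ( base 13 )1c7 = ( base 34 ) 9q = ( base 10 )332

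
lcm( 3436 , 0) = 0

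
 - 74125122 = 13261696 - 87386818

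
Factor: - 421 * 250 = -105250 =- 2^1*5^3*421^1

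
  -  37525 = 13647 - 51172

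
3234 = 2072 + 1162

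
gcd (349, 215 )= 1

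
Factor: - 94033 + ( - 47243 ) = - 141276 = - 2^2 * 3^1*61^1*193^1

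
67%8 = 3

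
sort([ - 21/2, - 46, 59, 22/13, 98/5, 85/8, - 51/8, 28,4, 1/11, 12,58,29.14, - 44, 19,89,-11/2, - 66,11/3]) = [- 66, - 46, - 44, - 21/2, - 51/8,-11/2, 1/11, 22/13, 11/3, 4, 85/8,  12,19, 98/5, 28, 29.14 , 58, 59, 89 ]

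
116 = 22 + 94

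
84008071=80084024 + 3924047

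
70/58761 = 70/58761= 0.00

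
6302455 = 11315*557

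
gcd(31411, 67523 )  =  1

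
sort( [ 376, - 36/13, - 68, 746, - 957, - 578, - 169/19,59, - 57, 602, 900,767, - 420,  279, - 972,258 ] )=[ - 972,-957 ,  -  578,-420, - 68, - 57,- 169/19, - 36/13,59, 258,279,  376, 602,746, 767,900]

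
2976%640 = 416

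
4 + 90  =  94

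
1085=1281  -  196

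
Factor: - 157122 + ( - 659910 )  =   - 2^3*3^1*59^1*577^1 = - 817032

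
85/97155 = 1/1143 = 0.00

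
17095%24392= 17095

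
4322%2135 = 52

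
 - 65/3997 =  - 65/3997 = - 0.02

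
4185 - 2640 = 1545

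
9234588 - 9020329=214259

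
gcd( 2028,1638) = 78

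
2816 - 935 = 1881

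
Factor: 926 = 2^1* 463^1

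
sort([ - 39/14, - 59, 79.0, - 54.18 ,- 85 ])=[-85, - 59, - 54.18, - 39/14,79.0]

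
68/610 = 34/305 =0.11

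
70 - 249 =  -179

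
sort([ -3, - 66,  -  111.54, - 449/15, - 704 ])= [ - 704 , - 111.54 ,-66, - 449/15 , - 3 ] 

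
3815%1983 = 1832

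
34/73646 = 17/36823 = 0.00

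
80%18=8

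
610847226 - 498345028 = 112502198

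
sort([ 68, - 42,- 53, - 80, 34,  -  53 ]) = [-80, - 53, - 53,  -  42,34,  68]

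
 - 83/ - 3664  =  83/3664 = 0.02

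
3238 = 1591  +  1647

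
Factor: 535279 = 17^1*23^1* 37^2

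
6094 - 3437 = 2657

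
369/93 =3+30/31 = 3.97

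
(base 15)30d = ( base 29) nl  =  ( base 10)688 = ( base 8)1260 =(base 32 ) lg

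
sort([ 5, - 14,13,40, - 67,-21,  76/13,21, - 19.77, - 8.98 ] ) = [ - 67, - 21,  -  19.77, - 14  ,  -  8.98,  5,76/13, 13, 21, 40 ] 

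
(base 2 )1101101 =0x6d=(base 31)3g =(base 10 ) 109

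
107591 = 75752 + 31839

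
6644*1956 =12995664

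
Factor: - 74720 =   -  2^5*5^1*467^1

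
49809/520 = 95 + 409/520  =  95.79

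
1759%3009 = 1759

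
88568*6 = 531408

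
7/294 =1/42 = 0.02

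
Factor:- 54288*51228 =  - 2^6* 3^4*13^1*29^1*1423^1=- 2781065664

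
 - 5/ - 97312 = 5/97312  =  0.00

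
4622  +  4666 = 9288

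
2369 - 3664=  - 1295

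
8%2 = 0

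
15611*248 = 3871528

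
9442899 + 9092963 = 18535862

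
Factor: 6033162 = 2^1*3^1*1005527^1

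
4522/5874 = 2261/2937=0.77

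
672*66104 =44421888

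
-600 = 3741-4341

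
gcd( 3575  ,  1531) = 1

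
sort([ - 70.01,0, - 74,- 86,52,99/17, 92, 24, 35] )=[ - 86, - 74, -70.01, 0, 99/17, 24,35,52,  92 ]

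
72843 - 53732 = 19111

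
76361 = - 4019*(-19 )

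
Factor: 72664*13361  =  2^3*31^2*293^1*431^1=   970863704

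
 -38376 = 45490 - 83866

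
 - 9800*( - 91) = 891800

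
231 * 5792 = 1337952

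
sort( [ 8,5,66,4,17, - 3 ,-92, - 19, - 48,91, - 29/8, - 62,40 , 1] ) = [ - 92,-62,-48,  -  19, - 29/8,-3 , 1,4, 5,8,17,40,66,91 ]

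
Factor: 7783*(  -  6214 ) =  - 48363562 = -2^1*13^1*43^1* 181^1* 239^1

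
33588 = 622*54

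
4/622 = 2/311 =0.01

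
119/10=11 + 9/10= 11.90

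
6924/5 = 6924/5=1384.80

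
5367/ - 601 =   -  9+42/601  =  -8.93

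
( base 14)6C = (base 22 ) 48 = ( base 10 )96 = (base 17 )5b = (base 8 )140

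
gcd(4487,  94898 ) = 1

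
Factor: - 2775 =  - 3^1*5^2*37^1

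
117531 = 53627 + 63904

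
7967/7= 7967/7 = 1138.14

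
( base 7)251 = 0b10000110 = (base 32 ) 46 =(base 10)134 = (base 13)a4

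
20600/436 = 47 + 27/109 = 47.25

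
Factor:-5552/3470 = - 2^3*5^( - 1 ) = - 8/5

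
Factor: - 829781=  - 149^1*5569^1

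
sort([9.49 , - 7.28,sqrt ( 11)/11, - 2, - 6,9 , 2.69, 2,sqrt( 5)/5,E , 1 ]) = [-7.28,-6,  -  2,sqrt(11)/11,sqrt(5 )/5,1,2,2.69, E,9,9.49] 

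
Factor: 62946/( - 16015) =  - 2^1 * 3^2 * 5^( - 1)  *  13^1*269^1*3203^( - 1)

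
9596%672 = 188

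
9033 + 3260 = 12293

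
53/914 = 53/914 = 0.06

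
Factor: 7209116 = 2^2*1802279^1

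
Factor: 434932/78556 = 227/41 = 41^( - 1)*227^1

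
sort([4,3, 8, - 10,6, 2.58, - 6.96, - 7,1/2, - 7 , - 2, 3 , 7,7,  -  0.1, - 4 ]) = [ - 10, - 7,-7, - 6.96, - 4,  -  2,-0.1,1/2,2.58,3, 3,4, 6,7, 7, 8 ]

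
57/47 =1 + 10/47 = 1.21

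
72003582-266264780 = - 194261198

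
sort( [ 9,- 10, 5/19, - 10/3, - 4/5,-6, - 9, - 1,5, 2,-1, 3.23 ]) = [ - 10, - 9, - 6, - 10/3,-1, - 1, - 4/5, 5/19,2,3.23,  5, 9]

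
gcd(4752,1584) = 1584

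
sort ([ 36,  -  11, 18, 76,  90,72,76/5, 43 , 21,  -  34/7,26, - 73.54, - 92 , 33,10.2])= [ - 92, - 73.54,-11, - 34/7, 10.2, 76/5, 18,  21, 26, 33, 36,43, 72,76, 90 ]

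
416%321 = 95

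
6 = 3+3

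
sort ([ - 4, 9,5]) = [-4,5,9]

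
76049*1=76049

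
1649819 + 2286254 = 3936073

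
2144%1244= 900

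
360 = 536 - 176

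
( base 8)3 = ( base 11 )3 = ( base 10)3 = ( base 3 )10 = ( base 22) 3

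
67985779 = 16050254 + 51935525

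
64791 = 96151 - 31360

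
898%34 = 14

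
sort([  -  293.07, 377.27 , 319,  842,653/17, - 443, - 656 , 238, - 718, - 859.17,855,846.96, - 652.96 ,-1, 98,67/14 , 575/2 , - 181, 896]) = [ - 859.17 , - 718 , - 656, - 652.96, - 443,-293.07, - 181,-1, 67/14, 653/17,  98, 238 , 575/2,319, 377.27, 842,846.96 , 855,896]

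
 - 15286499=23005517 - 38292016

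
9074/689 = 13 + 9/53 = 13.17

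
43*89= 3827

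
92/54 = 1 + 19/27 =1.70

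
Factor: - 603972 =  - 2^2*3^2*19^1*883^1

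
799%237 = 88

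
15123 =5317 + 9806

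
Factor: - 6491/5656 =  - 2^(-3 )* 7^( - 1 )*101^( - 1 )*6491^1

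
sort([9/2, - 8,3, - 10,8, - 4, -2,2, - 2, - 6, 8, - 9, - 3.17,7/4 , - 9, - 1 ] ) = [ - 10, - 9, - 9, -8,  -  6, - 4, - 3.17, - 2, - 2, - 1, 7/4,  2,3,9/2,8, 8 ]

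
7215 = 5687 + 1528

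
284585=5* 56917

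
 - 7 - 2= - 9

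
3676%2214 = 1462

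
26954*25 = 673850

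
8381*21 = 176001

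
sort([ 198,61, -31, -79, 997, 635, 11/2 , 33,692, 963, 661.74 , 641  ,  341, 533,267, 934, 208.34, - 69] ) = [-79, - 69,  -  31,11/2, 33,61, 198 , 208.34,267, 341,533, 635, 641, 661.74, 692, 934,963,997]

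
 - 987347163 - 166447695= - 1153794858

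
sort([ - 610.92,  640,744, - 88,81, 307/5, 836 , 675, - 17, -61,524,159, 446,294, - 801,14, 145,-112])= [ - 801,-610.92 , - 112,  -  88,-61, -17,14,307/5, 81, 145, 159,  294, 446,524,640,675,744,836]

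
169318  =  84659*2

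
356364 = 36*9899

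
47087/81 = 47087/81 = 581.32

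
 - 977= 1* ( - 977 ) 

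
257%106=45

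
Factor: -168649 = -13^1 * 12973^1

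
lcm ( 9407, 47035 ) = 47035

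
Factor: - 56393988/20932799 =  - 2^2* 3^1*7^1*293^( - 1)*71443^( - 1)*671357^1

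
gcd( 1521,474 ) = 3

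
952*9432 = 8979264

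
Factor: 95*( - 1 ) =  - 95 = - 5^1*19^1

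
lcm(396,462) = 2772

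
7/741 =7/741 = 0.01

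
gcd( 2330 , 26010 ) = 10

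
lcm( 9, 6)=18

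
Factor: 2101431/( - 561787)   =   - 3^1*173^1*4049^1*561787^( - 1 ) 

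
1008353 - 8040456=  - 7032103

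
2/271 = 2/271  =  0.01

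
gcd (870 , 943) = 1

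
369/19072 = 369/19072=0.02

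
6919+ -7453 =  - 534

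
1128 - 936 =192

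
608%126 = 104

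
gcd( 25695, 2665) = 5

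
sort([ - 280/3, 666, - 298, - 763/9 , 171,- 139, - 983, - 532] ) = [  -  983, - 532, - 298, - 139, - 280/3, - 763/9,171, 666] 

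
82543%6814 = 775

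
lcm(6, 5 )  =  30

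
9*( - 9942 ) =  - 89478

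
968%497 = 471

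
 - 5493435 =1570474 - 7063909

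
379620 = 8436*45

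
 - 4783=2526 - 7309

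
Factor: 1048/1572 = 2^1*3^(-1) = 2/3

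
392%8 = 0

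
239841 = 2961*81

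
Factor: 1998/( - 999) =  - 2^1  =  - 2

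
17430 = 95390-77960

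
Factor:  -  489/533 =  - 3^1*13^( - 1) * 41^( - 1 ) * 163^1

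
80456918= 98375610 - 17918692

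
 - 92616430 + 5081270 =  -  87535160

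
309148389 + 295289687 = 604438076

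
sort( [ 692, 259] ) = [ 259 , 692]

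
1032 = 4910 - 3878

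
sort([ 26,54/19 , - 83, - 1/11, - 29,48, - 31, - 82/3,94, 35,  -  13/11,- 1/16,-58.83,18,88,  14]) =[ - 83, - 58.83, - 31, - 29, -82/3,-13/11, - 1/11,  -  1/16,  54/19, 14,18,  26,35 , 48,88, 94 ] 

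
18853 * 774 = 14592222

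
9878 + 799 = 10677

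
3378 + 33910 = 37288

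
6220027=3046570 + 3173457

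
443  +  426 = 869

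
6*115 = 690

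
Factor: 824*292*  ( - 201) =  - 48362208 = - 2^5 * 3^1*67^1*73^1*103^1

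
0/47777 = 0 =0.00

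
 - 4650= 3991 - 8641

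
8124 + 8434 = 16558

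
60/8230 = 6/823 = 0.01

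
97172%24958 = 22298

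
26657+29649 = 56306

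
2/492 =1/246 = 0.00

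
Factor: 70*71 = 4970 =2^1*5^1*7^1*71^1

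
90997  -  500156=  - 409159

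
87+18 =105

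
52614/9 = 5846 = 5846.00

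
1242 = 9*138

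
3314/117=28 + 38/117 = 28.32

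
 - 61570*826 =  - 50856820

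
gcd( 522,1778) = 2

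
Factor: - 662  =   - 2^1*331^1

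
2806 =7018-4212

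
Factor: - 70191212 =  - 2^2* 7^1*13^1*192833^1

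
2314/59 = 39 + 13/59=39.22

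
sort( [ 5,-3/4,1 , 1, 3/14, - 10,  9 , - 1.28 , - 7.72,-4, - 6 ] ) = [ - 10, - 7.72, - 6,- 4, - 1.28, - 3/4,3/14,1,  1 , 5 , 9] 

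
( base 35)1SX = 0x8be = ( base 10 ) 2238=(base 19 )63f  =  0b100010111110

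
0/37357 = 0 = 0.00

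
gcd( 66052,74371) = 1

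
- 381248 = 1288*( - 296) 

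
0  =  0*574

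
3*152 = 456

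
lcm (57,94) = 5358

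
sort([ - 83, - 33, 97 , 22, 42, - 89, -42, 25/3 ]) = [  -  89, - 83 , - 42, - 33, 25/3,22, 42, 97 ]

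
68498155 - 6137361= 62360794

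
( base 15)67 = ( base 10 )97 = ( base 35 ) 2r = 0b1100001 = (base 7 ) 166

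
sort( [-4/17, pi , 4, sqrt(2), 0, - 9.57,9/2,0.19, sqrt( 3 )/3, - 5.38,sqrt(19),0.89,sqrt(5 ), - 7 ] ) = [-9.57, - 7, - 5.38, - 4/17,0 , 0.19 , sqrt(  3)/3  ,  0.89,sqrt (2 ),  sqrt( 5) , pi,4,sqrt(19),9/2] 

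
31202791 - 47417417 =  - 16214626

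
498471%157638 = 25557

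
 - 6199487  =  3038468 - 9237955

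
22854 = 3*7618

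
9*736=6624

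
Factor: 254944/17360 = 514/35= 2^1*5^( - 1)*7^( - 1)*257^1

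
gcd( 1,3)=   1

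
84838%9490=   8918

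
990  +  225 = 1215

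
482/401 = 1  +  81/401 =1.20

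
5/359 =5/359=0.01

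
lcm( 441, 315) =2205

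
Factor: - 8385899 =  - 421^1*19919^1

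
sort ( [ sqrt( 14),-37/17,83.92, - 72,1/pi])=[ - 72, - 37/17  ,  1/pi , sqrt(14), 83.92] 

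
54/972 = 1/18= 0.06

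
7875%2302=969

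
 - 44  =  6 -50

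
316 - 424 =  - 108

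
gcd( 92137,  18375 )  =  1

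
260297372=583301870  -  323004498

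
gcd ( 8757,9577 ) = 1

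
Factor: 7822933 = 7822933^1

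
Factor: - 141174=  - 2^1*3^2  *  11^1*23^1 * 31^1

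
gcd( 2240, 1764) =28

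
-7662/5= -1533 + 3/5  =  - 1532.40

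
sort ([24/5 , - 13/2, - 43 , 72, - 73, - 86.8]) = [ - 86.8,- 73 , - 43, - 13/2, 24/5, 72 ] 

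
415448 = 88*4721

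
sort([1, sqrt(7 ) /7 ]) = [ sqrt( 7 ) /7,  1] 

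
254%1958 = 254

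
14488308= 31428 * 461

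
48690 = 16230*3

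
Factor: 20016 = 2^4*3^2 * 139^1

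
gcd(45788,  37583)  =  1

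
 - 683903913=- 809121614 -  - 125217701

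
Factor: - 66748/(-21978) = 82/27 = 2^1* 3^ ( - 3) * 41^1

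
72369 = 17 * 4257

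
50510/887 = 56 + 838/887 = 56.94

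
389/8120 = 389/8120 = 0.05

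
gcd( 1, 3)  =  1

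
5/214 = 5/214 =0.02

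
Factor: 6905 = 5^1 *1381^1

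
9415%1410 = 955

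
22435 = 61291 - 38856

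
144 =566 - 422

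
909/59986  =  909/59986 =0.02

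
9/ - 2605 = - 9/2605 = - 0.00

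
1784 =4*446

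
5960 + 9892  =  15852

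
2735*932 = 2549020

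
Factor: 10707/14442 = 2^(-1)*29^( -1 ) * 43^1 = 43/58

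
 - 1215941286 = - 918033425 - 297907861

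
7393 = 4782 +2611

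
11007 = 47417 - 36410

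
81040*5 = 405200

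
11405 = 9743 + 1662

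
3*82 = 246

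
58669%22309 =14051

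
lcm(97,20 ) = 1940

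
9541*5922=56501802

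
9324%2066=1060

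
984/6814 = 492/3407 = 0.14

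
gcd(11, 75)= 1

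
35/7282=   35/7282=0.00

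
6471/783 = 8 + 23/87 = 8.26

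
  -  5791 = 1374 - 7165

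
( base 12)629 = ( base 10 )897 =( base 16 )381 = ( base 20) 24H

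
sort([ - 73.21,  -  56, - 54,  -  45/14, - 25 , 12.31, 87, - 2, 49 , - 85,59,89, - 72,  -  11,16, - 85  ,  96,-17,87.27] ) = [  -  85, -85,  -  73.21, - 72 , - 56,  -  54,  -  25, - 17, - 11,  -  45/14, - 2, 12.31,16, 49,  59,  87 , 87.27,  89,96] 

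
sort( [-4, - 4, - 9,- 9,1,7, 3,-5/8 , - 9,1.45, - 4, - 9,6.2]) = [ - 9, - 9, - 9,-9, -4, - 4 , - 4, - 5/8,  1, 1.45,  3,  6.2,7]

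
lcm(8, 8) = 8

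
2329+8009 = 10338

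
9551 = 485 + 9066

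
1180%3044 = 1180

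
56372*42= 2367624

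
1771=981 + 790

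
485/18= 485/18= 26.94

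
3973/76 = 3973/76=52.28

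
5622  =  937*6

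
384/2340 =32/195= 0.16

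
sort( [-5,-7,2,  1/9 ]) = [ - 7,  -  5,1/9,2]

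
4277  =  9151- 4874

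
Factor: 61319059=61319059^1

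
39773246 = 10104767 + 29668479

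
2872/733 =2872/733 =3.92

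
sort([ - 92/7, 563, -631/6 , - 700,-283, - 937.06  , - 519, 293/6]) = [-937.06 ,- 700,-519 ,  -  283,-631/6,-92/7,293/6, 563]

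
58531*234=13696254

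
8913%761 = 542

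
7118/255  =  27 + 233/255= 27.91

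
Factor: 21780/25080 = 2^ (- 1) *3^1 * 11^1 * 19^( - 1) = 33/38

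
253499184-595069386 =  - 341570202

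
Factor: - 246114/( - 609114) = 3^1*113^1*839^ ( - 1) = 339/839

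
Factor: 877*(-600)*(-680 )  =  2^6*3^1 *5^3*17^1*877^1 = 357816000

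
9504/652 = 2376/163 = 14.58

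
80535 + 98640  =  179175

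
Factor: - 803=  - 11^1*73^1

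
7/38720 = 7/38720 = 0.00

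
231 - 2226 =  - 1995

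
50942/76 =25471/38 = 670.29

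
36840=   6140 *6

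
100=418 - 318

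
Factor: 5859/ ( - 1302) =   -  2^( - 1 )*3^2 = - 9/2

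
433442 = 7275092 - 6841650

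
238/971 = 238/971 = 0.25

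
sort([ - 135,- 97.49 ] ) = [-135 , - 97.49 ]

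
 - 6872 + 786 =  -  6086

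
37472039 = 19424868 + 18047171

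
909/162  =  5 + 11/18 = 5.61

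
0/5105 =0 =0.00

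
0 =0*1781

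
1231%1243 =1231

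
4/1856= 1/464 = 0.00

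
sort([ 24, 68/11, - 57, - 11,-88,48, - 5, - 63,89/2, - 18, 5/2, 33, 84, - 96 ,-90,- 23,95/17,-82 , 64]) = [-96 , - 90, -88,-82, - 63, - 57,  -  23,-18,-11, -5,5/2, 95/17, 68/11, 24,33,89/2, 48,  64, 84] 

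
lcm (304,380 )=1520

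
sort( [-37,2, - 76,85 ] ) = [ - 76,  -  37,2,85 ]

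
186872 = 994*188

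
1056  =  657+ 399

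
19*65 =1235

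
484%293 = 191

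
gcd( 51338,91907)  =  1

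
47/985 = 47/985 = 0.05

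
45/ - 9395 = -1 + 1870/1879 = -  0.00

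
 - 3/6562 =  - 3/6562 = - 0.00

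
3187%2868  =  319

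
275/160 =55/32 = 1.72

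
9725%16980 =9725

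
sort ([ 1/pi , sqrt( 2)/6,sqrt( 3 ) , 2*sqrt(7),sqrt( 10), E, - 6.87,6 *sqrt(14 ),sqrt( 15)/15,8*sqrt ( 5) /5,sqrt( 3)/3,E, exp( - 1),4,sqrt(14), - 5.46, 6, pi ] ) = [ - 6.87, - 5.46, sqrt( 2)/6,sqrt( 15)/15 , 1/pi, exp (-1),sqrt ( 3 )/3,sqrt( 3),E, E, pi , sqrt( 10),  8*sqrt ( 5)/5,sqrt( 14), 4 , 2*sqrt( 7),6  ,  6*sqrt( 14)]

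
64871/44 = 1474 +15/44 = 1474.34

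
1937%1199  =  738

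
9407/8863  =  1 + 544/8863 = 1.06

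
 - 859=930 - 1789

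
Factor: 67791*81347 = 3^1*7^1 * 59^1 * 383^1* 11621^1  =  5514594477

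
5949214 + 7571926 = 13521140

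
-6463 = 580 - 7043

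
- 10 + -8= - 18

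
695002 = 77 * 9026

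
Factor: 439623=3^2*48847^1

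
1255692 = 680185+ 575507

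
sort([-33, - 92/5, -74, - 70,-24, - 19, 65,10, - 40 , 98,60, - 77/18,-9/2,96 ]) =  [ - 74,-70, - 40, - 33,-24, - 19, - 92/5,-9/2, - 77/18, 10, 60,65, 96, 98]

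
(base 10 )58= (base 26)26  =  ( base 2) 111010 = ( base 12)4A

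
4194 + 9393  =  13587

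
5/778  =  5/778 =0.01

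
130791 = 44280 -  - 86511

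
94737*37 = 3505269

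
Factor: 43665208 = 2^3*5458151^1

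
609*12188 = 7422492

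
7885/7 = 1126 +3/7 =1126.43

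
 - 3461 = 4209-7670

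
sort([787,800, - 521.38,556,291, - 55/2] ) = [-521.38,-55/2, 291,  556,787,800 ]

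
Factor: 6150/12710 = 3^1*5^1  *31^ ( - 1) = 15/31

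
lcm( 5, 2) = 10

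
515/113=515/113 =4.56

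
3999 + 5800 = 9799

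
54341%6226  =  4533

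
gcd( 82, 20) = 2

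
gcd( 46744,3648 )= 8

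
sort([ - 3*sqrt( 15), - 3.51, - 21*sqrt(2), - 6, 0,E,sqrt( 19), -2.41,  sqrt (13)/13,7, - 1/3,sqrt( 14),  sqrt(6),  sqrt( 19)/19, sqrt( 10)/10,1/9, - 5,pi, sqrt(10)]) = [ - 21*sqrt (2), - 3*sqrt( 15), - 6, - 5, - 3.51, - 2.41, - 1/3 , 0,1/9,sqrt ( 19)/19, sqrt(13 ) /13 , sqrt( 10)/10,  sqrt( 6), E, pi,sqrt(10), sqrt (14), sqrt( 19) , 7]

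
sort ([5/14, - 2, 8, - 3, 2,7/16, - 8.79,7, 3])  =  [ - 8.79, - 3, - 2,5/14,7/16,2 , 3,7,8]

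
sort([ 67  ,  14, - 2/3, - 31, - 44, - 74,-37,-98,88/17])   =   [ - 98, - 74,-44, - 37, - 31, - 2/3,88/17 , 14,67]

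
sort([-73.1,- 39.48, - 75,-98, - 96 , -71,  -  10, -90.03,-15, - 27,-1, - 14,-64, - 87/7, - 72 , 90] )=[ -98,-96, - 90.03, - 75, - 73.1,-72,-71,  -  64,- 39.48,-27, - 15 , - 14,-87/7,  -  10, - 1, 90]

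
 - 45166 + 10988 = -34178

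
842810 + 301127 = 1143937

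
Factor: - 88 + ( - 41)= - 129=-3^1*43^1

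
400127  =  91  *4397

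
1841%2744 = 1841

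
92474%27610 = 9644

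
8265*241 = 1991865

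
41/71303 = 41/71303 = 0.00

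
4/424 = 1/106 =0.01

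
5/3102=5/3102 =0.00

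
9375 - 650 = 8725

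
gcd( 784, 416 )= 16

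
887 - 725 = 162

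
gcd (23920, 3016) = 104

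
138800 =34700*4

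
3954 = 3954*1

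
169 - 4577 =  - 4408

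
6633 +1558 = 8191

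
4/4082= 2/2041= 0.00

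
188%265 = 188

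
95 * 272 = 25840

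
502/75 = 502/75  =  6.69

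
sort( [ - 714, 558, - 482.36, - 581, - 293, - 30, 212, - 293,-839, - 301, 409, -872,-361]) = [-872,-839, - 714, - 581,-482.36, - 361, - 301, - 293, -293, - 30, 212,409,  558]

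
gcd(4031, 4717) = 1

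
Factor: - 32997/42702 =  - 17/22 = - 2^( - 1)*11^(-1)*17^1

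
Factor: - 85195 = -5^1*11^1*1549^1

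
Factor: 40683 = 3^1*71^1*191^1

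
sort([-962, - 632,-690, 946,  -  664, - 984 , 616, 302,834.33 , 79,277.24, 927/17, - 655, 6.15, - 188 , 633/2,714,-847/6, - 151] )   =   [ - 984, - 962, - 690, - 664, - 655, - 632, - 188, - 151 , - 847/6,6.15, 927/17,79, 277.24,302,  633/2,616,714,834.33, 946 ]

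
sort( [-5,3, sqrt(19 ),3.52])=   [ - 5,  3 , 3.52, sqrt(19)]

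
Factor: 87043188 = 2^2 * 3^1* 7253599^1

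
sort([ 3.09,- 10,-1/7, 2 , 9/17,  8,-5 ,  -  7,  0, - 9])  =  [-10,-9, - 7,  -  5, - 1/7,0,  9/17,  2, 3.09, 8 ] 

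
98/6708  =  49/3354 = 0.01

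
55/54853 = 55/54853 = 0.00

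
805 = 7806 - 7001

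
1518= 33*46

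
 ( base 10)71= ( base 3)2122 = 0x47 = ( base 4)1013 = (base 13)56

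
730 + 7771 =8501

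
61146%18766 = 4848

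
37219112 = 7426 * 5012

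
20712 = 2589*8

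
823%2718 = 823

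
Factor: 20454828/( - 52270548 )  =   -11^(  -  2 ) *59^1 *167^1*173^1*35999^( - 1) =- 1704569/4355879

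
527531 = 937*563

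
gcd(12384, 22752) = 288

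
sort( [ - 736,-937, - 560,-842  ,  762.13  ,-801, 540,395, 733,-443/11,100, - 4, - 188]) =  [ - 937, - 842, - 801,-736, - 560, - 188, - 443/11,  -  4 , 100,  395,540,733,762.13 ]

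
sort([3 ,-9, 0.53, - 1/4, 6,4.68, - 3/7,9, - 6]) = [ - 9 ,  -  6, - 3/7  ,  -  1/4,0.53, 3, 4.68, 6, 9] 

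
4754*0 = 0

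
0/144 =0 = 0.00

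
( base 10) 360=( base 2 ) 101101000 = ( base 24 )f0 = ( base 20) I0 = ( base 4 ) 11220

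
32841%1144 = 809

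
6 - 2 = 4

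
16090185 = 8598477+7491708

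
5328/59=90 + 18/59 = 90.31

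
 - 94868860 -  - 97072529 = 2203669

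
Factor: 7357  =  7^1*1051^1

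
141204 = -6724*( - 21 )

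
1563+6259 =7822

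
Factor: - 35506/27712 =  - 41/32 = - 2^ (  -  5)*41^1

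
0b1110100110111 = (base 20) idj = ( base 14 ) 2A23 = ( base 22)f9l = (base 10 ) 7479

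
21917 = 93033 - 71116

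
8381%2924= 2533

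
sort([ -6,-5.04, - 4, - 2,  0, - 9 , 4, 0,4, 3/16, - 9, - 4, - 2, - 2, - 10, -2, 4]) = [-10, - 9,- 9 , -6, - 5.04,-4,- 4,-2, - 2, - 2, - 2, 0, 0,3/16, 4, 4,  4 ] 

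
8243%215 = 73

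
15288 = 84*182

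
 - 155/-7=22 + 1/7 =22.14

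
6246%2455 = 1336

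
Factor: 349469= 17^1 * 61^1*337^1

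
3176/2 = 1588 = 1588.00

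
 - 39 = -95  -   - 56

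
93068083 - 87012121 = 6055962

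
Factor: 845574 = 2^1*3^1*140929^1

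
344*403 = 138632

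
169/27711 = 169/27711 = 0.01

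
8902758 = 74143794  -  65241036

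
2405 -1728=677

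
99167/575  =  172  +  267/575 = 172.46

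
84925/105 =16985/21 = 808.81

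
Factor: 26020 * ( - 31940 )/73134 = -2^3*3^( - 2)*5^2*17^(  -  1) * 239^(- 1)*1301^1*1597^1 = -415539400/36567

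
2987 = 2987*1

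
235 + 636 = 871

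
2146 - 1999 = 147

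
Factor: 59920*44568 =2^7 *3^2*5^1*7^1*107^1 * 619^1=2670514560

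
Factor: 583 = 11^1 * 53^1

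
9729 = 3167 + 6562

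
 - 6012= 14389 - 20401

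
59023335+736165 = 59759500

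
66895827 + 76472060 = 143367887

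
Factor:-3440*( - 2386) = 2^5 * 5^1 * 43^1 * 1193^1 = 8207840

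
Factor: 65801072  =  2^4* 83^1*49549^1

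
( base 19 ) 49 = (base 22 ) 3j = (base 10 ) 85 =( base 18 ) 4d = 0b1010101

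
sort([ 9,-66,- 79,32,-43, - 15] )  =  [-79,- 66, - 43,-15,9 , 32]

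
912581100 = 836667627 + 75913473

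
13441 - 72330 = - 58889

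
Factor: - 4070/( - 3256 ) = 5/4   =  2^( -2)*5^1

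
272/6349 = 272/6349 = 0.04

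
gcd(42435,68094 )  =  9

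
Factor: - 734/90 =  - 3^( - 2 ) * 5^ ( - 1) * 367^1 = -367/45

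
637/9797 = 637/9797 = 0.07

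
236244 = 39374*6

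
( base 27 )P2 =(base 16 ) 2A5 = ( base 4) 22211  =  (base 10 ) 677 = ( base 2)1010100101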